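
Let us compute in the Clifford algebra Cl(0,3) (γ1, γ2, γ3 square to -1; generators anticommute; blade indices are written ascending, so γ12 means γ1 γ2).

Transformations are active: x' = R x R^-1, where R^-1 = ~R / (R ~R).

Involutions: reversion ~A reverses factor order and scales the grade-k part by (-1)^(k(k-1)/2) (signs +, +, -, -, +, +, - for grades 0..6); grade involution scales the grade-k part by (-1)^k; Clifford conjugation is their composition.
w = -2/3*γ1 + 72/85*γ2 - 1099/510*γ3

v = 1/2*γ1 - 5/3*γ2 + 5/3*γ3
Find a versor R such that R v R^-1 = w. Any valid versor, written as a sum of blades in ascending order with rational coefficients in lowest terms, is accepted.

Equal squares first: v^2 = w^2 = -209/36. Then v + w = -1/6*γ1 - 209/255*γ2 - 83/170*γ3 is a versor taking v to w, provided it is invertible.
Answer: -1/6*γ1 - 209/255*γ2 - 83/170*γ3


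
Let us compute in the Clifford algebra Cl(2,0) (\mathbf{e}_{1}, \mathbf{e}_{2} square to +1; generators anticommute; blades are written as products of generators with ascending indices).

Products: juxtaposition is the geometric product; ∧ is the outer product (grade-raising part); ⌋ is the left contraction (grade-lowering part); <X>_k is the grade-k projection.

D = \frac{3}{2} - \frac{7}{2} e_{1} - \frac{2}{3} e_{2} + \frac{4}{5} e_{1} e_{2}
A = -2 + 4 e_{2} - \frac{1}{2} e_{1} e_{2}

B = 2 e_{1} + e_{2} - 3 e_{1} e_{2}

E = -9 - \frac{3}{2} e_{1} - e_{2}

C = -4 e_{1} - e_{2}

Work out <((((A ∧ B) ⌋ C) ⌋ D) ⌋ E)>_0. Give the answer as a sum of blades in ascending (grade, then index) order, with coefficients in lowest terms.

step 1: -4 e_{1} - 2 e_{2} - 2 e_{1} e_{2}
step 2: 18
step 3: 27 - 63 e_{1} - 12 e_{2} + \frac{72}{5} e_{1} e_{2}
step 4: -\frac{273}{2} - \frac{81}{2} e_{1} - 27 e_{2}
step 5: -\frac{273}{2}
Answer: -\frac{273}{2}


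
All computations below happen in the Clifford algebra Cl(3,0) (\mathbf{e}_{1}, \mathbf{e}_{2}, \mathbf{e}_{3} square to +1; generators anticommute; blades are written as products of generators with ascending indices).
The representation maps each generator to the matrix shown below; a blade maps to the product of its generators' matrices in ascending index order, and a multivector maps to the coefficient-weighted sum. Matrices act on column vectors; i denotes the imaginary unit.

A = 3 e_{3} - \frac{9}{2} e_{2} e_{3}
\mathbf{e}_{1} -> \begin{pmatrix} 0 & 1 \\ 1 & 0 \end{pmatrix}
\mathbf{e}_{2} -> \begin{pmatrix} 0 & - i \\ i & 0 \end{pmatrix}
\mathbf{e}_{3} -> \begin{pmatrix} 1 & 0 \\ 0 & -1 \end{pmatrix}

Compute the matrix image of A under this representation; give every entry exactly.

Bivector images (products of the table entries): rho(e_{2} e_{3}) = rho(\mathbf{e}_{2})rho(\mathbf{e}_{3}) = \begin{pmatrix} 0 & i \\ i & 0 \end{pmatrix}.
M = (3)*rho(e_{3}) + (-\frac{9}{2})*rho(e_{2} e_{3}), summed entrywise:
Answer: \begin{pmatrix} 3 & - \frac{9 i}{2} \\ - \frac{9 i}{2} & -3 \end{pmatrix}


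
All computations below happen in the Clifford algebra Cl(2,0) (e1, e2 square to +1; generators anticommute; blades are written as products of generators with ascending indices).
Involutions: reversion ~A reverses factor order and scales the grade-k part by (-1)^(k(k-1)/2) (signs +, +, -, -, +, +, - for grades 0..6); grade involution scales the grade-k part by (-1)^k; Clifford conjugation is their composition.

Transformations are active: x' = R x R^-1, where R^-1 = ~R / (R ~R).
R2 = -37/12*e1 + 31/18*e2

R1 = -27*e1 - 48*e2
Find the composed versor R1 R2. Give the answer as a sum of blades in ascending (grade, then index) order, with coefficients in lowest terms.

Distribute over the terms of R1 (each basis-blade product reordered to ascending indices, repeated generators contracted through their squares):
(-27*e1) R2 = 333/4 - 93/2*e1 e2
(-48*e2) R2 = -248/3 - 148*e1 e2
Summing the partial products and collecting blades:
Answer: 7/12 - 389/2*e1 e2


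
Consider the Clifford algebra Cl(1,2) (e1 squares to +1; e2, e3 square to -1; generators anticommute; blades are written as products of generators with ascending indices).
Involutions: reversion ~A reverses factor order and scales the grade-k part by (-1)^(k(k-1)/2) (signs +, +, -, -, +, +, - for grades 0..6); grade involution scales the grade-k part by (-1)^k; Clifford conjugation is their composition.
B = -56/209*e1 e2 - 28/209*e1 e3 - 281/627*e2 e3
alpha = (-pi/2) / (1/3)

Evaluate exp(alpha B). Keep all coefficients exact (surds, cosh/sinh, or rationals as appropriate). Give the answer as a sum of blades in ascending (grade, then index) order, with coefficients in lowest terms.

B^2 term by term: the squares give (-56/209)^2*(e1 e2)^2 + (-28/209)^2*(e1 e3)^2 + (-281/627)^2*(e2 e3)^2 = 3136/43681*(+1) + 784/43681*(+1) + 78961/393129*(-1) = -1/9 (each basis 2-blade squares to minus the product of its generators' squares); cross terms between blades sharing an index anticommute and cancel. So B^2 = -1/9.
B^2 = -1/9 — since the square is negative, the closed form is circular: l = 1/3, alpha*l = -pi/2, so exp(alpha B) = cos(-pi/2) + (sin(-pi/2)/(1/3))*B = 0 + (-3)*B.
Answer: 168/209*e1 e2 + 84/209*e1 e3 + 281/209*e2 e3


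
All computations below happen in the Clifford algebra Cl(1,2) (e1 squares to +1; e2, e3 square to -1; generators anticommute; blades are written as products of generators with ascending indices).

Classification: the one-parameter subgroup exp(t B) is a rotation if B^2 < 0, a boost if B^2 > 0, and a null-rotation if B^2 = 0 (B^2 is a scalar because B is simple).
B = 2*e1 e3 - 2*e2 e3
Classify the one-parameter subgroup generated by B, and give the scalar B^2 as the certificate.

B^2 term by term: the squares give (2)^2*(e1 e3)^2 + (-2)^2*(e2 e3)^2 = 4*(+1) + 4*(-1) = 0 (each basis 2-blade squares to minus the product of its generators' squares); cross terms between blades sharing an index anticommute and cancel. So B^2 = 0.
Answer: null-rotation, certificate B^2 = 0. Note: conjugating B changes its blade decomposition but never the scalar B^2 = 0, whose sign settles the classification.


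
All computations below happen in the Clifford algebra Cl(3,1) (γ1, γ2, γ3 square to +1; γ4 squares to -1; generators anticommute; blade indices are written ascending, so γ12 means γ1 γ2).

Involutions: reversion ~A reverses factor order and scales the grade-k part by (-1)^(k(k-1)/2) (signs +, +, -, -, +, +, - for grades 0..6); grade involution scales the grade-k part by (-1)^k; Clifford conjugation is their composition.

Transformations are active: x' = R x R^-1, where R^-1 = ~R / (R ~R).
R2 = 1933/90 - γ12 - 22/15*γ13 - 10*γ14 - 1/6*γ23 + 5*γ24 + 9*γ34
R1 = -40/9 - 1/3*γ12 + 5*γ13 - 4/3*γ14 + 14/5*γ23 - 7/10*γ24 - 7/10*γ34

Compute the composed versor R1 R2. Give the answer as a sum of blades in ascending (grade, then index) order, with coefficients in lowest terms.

Distribute over the grade parts of R1 (each basis-blade product reordered to ascending indices, repeated generators contracted through their squares):
<R1>_0 (= -40/9) R2 = -7732/81 + 40/9*γ12 + 176/27*γ13 + 400/9*γ14 + 20/27*γ23 - 200/9*γ24 - 40*γ34
<R1>_2 (= -1/3*γ12 + 5*γ13 - 4/3*γ14 + 14/5*γ23 - 7/10*γ24 - 7/10*γ34) R2 = 11 - 16267/675*γ12 + 4106/45*γ13 + 17509/1350*γ14 + 11666/225*γ23 + 1811/225*γ24 + 10367/450*γ34 - 25247/450*γ1234
Summing the partial products and collecting blades:
Answer: -6841/81 - 13267/675*γ12 + 13198/135*γ13 + 77509/1350*γ14 + 35498/675*γ23 - 1063/75*γ24 - 7633/450*γ34 - 25247/450*γ1234


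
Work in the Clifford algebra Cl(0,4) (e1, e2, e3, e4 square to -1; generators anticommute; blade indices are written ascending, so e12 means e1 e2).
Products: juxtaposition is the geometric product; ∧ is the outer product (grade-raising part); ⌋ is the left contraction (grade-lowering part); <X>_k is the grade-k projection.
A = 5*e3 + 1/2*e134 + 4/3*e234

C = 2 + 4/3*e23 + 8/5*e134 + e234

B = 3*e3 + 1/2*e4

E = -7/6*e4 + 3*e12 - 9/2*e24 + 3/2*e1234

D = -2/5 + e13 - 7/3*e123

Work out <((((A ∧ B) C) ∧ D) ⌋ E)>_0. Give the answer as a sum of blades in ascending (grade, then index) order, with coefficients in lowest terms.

step 1: 5/2*e34
step 2: -4*e1 - 5/2*e2 + 10/3*e24 + 5*e34
step 3: 8/5*e1 + e2 - 4/3*e24 - 2*e34 + 5/2*e123 - 10/3*e1234
step 4: -11 + 3*e1 - 24/5*e2 + 33/4*e4 + 3*e12 - 2*e13 + 3/2*e134 - 12/5*e234
step 5: -11
Answer: -11


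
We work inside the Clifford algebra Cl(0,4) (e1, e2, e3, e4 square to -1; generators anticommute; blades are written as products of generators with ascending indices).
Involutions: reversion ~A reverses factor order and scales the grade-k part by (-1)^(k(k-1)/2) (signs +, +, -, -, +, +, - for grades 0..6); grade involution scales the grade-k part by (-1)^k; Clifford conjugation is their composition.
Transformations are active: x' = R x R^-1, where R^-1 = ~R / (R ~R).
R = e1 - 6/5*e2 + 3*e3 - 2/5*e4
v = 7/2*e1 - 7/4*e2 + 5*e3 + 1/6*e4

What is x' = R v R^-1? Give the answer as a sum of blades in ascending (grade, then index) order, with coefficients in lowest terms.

~R = e1 - 6/5*e2 + 3*e3 - 2/5*e4, and R ~R = -58/5, so R^-1 = ~R / (-58/5).
R v = -308/15 + 49/20*e1 e2 - 11/2*e1 e3 + 47/30*e1 e4 - 3/4*e2 e3 - 9/10*e2 e4 + 5/2*e3 e4
Answer: 7/174*e1 - 1449/580*e2 + 163/29*e3 - 459/290*e4


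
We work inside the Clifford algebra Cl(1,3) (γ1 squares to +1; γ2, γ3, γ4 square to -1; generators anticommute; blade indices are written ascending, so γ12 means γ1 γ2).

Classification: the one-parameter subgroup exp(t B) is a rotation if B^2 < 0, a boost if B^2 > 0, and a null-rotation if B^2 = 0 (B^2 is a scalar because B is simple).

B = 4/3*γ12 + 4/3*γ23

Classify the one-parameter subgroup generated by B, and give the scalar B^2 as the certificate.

B^2 term by term: the squares give (4/3)^2*(γ12)^2 + (4/3)^2*(γ23)^2 = 16/9*(+1) + 16/9*(-1) = 0 (each basis 2-blade squares to minus the product of its generators' squares); cross terms between blades sharing an index anticommute and cancel. So B^2 = 0.
Answer: null-rotation, certificate B^2 = 0. Check the certificate: B^2 = 0, and that sign is decisive whatever form B takes.


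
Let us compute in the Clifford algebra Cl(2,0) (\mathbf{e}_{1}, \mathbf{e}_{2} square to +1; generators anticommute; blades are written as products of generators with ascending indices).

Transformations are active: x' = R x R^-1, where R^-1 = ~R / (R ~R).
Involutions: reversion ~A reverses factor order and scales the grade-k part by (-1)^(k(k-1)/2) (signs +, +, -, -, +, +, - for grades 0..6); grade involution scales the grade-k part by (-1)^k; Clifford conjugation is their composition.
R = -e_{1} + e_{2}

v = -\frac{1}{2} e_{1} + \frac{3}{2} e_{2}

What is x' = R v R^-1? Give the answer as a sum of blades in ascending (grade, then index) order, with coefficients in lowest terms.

~R = -e_{1} + e_{2}, and R ~R = 2, so R^-1 = ~R / (2).
R v = 2 - e_{1} e_{2}
Answer: -\frac{3}{2} e_{1} + \frac{1}{2} e_{2}


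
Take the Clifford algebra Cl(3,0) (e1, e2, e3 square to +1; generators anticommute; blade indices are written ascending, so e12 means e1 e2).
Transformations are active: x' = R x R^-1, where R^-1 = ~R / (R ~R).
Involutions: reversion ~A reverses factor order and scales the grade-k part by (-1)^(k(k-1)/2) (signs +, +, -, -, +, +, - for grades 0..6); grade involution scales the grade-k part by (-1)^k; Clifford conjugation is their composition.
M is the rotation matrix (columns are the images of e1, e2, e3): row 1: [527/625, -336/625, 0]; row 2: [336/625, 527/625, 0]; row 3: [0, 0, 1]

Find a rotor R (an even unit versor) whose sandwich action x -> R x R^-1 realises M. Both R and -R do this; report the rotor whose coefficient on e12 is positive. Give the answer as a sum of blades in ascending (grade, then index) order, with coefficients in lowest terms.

Method: write R = a + b12*e12 + b13*e13 + b23*e23 with a^2 + b12^2 + b13^2 + b23^2 = 1 (so R^-1 = ~R). Expanding the columns R e_j ~R gives tr M = 4a^2 - 1 and, from the antisymmetric part, M21 - M12 = -4a*b12, M13 - M31 = 4a*b13, M32 - M23 = -4a*b23.
Here tr M = 1679/625, so a^2 = (1 + tr M)/4 = 576/625 and a = ±24/25. Taking a = 24/25: M21 - M12 = 672/625, M13 - M31 = 0, M32 - M23 = 0, giving b12 = -7/25, b13 = 0, b23 = 0, i.e. R = 24/25 - 7/25*e12.
Its e12 coefficient is negative, so report the other preimage -R.
Answer: -24/25 + 7/25*e12. Recall the cover is two-to-one: with M of trace 1679/625, both preimages act alike, and the stated e12 sign chooses the sheet.


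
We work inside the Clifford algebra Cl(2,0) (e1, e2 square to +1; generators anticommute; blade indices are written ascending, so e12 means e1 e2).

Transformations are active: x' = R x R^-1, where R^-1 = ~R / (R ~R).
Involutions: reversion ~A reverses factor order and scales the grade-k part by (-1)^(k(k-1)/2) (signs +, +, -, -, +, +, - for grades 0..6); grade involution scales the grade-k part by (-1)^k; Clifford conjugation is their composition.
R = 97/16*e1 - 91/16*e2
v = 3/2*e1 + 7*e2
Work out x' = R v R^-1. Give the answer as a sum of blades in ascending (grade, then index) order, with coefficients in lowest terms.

~R = 97/16*e1 - 91/16*e2, and R ~R = 8845/128, so R^-1 = ~R / (8845/128).
R v = -983/32 + 1631/32*e12
Answer: -60943/8845*e1 - 34377/17690*e2


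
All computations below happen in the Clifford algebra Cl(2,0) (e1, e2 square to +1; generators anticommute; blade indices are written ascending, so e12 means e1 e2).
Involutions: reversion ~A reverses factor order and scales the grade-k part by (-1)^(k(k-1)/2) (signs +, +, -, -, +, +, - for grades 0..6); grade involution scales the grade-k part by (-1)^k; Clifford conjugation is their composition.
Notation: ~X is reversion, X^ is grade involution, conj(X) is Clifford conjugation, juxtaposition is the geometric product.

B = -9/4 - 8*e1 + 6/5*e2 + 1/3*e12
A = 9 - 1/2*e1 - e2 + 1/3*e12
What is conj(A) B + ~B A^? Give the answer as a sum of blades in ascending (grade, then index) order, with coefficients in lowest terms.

first term: -4129/180 - 8863/120*e1 + 121/20*e2 + 247/20*e12
second term: -4129/180 - 8863/120*e1 + 121/20*e2 - 247/20*e12
Answer: -4129/90 - 8863/60*e1 + 121/10*e2


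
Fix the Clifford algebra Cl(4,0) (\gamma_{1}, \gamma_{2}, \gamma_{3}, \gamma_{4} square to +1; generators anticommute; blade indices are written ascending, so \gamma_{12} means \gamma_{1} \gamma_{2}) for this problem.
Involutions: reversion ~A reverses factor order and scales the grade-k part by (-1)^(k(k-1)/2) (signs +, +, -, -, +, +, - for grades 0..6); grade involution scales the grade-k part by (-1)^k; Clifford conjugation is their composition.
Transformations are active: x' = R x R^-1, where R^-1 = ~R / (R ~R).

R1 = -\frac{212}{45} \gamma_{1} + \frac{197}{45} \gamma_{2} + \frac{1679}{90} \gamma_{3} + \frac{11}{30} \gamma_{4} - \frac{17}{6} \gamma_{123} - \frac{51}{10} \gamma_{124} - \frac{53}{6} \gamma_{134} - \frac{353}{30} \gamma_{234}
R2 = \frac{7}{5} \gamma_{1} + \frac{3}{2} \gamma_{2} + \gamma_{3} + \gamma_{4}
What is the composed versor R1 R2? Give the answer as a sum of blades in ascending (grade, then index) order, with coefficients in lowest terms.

Distribute over the terms of R2 (each basis-blade product reordered to ascending indices, repeated generators contracted through their squares):
R1 (\frac{7}{5} \gamma_{1}) = -\frac{1484}{225} - \frac{1379}{225} \gamma_{12} - \frac{11753}{450} \gamma_{13} - \frac{77}{150} \gamma_{14} - \frac{119}{30} \gamma_{23} - \frac{357}{50} \gamma_{24} - \frac{371}{30} \gamma_{34} + \frac{2471}{150} \gamma_{1234}
R1 (\frac{3}{2} \gamma_{2}) = \frac{197}{30} - \frac{106}{15} \gamma_{12} + \frac{17}{4} \gamma_{13} + \frac{153}{20} \gamma_{14} - \frac{1679}{60} \gamma_{23} - \frac{11}{20} \gamma_{24} - \frac{353}{20} \gamma_{34} - \frac{53}{4} \gamma_{1234}
R1 (\gamma_{3}) = \frac{1679}{90} - \frac{17}{6} \gamma_{12} - \frac{212}{45} \gamma_{13} + \frac{53}{6} \gamma_{14} + \frac{197}{45} \gamma_{23} + \frac{353}{30} \gamma_{24} - \frac{11}{30} \gamma_{34} + \frac{51}{10} \gamma_{1234}
R1 (\gamma_{4}) = \frac{11}{30} - \frac{51}{10} \gamma_{12} - \frac{53}{6} \gamma_{13} - \frac{212}{45} \gamma_{14} - \frac{353}{30} \gamma_{23} + \frac{197}{45} \gamma_{24} + \frac{1679}{90} \gamma_{34} - \frac{17}{6} \gamma_{1234}
Summing the partial products and collecting blades:
Answer: \frac{2849}{150} - \frac{4754}{225} \gamma_{12} - \frac{31871}{900} \gamma_{13} + \frac{10133}{900} \gamma_{14} - \frac{7081}{180} \gamma_{23} + \frac{7609}{900} \gamma_{24} - \frac{2111}{180} \gamma_{34} + \frac{549}{100} \gamma_{1234}


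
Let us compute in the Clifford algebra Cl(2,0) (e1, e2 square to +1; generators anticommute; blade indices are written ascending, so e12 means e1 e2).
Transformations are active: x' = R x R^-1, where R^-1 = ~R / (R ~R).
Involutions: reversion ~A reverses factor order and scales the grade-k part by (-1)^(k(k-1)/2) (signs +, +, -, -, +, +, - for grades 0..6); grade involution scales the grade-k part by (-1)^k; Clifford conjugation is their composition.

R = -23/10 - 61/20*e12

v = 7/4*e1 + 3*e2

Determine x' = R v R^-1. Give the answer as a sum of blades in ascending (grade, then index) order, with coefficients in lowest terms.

~R = -23/10 + 61/20*e12, and R ~R = 5837/400, so R^-1 = ~R / (5837/400).
R v = -527/40*e1 - 25/16*e2
Answer: 56109/23348*e1 - 14636/5837*e2


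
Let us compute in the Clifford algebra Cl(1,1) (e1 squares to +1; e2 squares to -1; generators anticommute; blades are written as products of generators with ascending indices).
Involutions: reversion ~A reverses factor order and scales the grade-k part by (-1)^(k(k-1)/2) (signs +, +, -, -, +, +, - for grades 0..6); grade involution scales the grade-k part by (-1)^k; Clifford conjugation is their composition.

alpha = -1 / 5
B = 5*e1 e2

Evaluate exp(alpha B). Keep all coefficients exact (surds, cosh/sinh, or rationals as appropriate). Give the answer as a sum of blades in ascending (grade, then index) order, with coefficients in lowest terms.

B^2 = (5)^2*(e1 e2)^2 = 25*(+1) = 25 (a basis 2-blade squares to minus the product of its generators' squares).
B^2 = 25 — a positive square means the series sums to a boost: l = 5, alpha*l = -1, so exp(alpha B) = cosh(-1) + (sinh(-1)/5)*B = cosh(1) + (-sinh(1)/5)*B.
Answer: cosh(1) - sinh(1)*e1 e2


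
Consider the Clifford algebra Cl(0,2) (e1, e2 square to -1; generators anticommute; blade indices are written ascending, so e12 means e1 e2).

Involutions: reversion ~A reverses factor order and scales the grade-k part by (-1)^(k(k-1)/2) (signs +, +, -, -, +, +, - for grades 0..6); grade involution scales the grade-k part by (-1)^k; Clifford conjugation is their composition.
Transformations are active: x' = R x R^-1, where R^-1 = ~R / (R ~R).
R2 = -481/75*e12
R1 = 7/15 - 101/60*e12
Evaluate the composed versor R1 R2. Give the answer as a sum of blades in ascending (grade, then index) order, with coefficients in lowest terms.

Distribute over the terms of R2 (each basis-blade product reordered to ascending indices, repeated generators contracted through their squares):
R1 (-481/75*e12) = -48581/4500 - 3367/1125*e12
Answer: -48581/4500 - 3367/1125*e12


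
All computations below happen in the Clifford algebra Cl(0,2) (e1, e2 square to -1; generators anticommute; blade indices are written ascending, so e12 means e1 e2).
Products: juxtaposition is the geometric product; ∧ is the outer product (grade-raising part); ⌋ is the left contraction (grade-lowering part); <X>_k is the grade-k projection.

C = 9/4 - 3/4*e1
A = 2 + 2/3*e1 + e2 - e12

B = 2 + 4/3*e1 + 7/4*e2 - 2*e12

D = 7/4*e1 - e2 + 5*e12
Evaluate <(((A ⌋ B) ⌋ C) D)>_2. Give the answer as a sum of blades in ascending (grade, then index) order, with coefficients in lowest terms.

step 1: -23/36 + 2/3*e1 + 29/6*e2 - 4*e12
step 2: -15/16 + 23/48*e1
step 3: -161/192 - 105/64*e1 - 35/24*e2 - 31/6*e12
step 4: -31/6*e12
Answer: -31/6*e12


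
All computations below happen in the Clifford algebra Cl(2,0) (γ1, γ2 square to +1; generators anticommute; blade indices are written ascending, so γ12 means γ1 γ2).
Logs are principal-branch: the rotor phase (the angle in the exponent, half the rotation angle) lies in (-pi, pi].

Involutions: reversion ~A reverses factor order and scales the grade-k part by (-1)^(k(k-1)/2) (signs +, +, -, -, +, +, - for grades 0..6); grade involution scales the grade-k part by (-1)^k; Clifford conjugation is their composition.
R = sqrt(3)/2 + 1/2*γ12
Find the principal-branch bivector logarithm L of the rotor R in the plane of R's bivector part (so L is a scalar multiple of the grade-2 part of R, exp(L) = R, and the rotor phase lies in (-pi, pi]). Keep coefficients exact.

The scalar part of R is sqrt(3)/2, which fixes the principal-branch rotor phase; the unit plane is then the bivector part divided by the sine of that phase, and L is that plane scaled by the phase.
Concretely: cos(phase) = sqrt(3)/2 gives phase = ±pi/6, and since phase/sin(phase) is even the sign is immaterial: L = (phase/sin(phase)) * <R>_2 = (pi/3) * <R>_2.
Answer: pi/6*γ12


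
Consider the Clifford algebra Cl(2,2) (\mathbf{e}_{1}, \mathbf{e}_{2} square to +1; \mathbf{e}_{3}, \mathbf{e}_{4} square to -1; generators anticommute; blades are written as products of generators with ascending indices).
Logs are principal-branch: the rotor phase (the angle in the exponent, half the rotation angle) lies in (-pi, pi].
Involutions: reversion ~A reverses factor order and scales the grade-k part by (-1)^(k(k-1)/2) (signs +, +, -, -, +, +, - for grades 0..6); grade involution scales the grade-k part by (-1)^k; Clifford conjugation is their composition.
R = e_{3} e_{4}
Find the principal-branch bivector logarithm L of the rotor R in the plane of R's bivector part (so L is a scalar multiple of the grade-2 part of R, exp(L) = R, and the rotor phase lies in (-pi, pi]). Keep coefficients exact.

The scalar part of R is 0, and that scalar determines the rotor phase on the principal branch; recovering the unit plane as bivector-part over sine of the phase gives L = phase * plane.
Concretely: cos(phase) = 0 gives phase = ±\frac{\pi}{2}, and since phase/sin(phase) is even the sign is immaterial: L = (phase/sin(phase)) * <R>_2 = (\frac{\pi}{2}) * <R>_2.
Answer: \frac{\pi}{2} e_{3} e_{4}


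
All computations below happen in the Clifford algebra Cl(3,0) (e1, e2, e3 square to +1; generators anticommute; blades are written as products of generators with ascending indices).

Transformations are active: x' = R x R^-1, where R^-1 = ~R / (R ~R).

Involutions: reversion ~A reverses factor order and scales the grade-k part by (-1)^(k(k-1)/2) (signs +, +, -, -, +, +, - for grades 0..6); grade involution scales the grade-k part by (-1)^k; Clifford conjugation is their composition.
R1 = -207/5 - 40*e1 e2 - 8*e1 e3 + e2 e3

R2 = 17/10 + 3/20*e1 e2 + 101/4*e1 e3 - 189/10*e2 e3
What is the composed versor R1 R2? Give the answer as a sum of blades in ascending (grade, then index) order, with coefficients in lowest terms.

Distribute over the terms of R1 (each basis-blade product reordered to ascending indices, repeated generators contracted through their squares):
(-207/5) R2 = -3519/50 - 621/100*e1 e2 - 20907/20*e1 e3 + 39123/50*e2 e3
(-40*e1 e2) R2 = 6 - 68*e1 e2 + 756*e1 e3 + 1010*e2 e3
(-8*e1 e3) R2 = 202 - 756/5*e1 e2 - 68/5*e1 e3 - 6/5*e2 e3
(e2 e3) R2 = 189/10 + 101/4*e1 e2 - 3/20*e1 e3 + 17/10*e2 e3
Summing the partial products and collecting blades:
Answer: 3913/25 - 5004/25*e1 e2 - 3031/10*e1 e3 + 44824/25*e2 e3


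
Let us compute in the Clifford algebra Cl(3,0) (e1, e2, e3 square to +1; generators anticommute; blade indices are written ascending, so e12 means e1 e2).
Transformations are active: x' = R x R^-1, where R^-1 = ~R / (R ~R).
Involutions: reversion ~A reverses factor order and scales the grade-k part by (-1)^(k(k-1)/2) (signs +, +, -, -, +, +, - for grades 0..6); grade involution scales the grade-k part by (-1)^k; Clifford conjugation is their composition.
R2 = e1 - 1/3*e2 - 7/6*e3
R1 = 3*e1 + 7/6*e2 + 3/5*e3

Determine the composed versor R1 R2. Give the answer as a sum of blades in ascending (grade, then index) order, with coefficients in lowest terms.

Distribute over the terms of R1 (each basis-blade product reordered to ascending indices, repeated generators contracted through their squares):
(3*e1) R2 = 3 - e12 - 7/2*e13
(7/6*e2) R2 = -7/18 - 7/6*e12 - 49/36*e23
(3/5*e3) R2 = -7/10 - 3/5*e13 + 1/5*e23
Summing the partial products and collecting blades:
Answer: 86/45 - 13/6*e12 - 41/10*e13 - 209/180*e23


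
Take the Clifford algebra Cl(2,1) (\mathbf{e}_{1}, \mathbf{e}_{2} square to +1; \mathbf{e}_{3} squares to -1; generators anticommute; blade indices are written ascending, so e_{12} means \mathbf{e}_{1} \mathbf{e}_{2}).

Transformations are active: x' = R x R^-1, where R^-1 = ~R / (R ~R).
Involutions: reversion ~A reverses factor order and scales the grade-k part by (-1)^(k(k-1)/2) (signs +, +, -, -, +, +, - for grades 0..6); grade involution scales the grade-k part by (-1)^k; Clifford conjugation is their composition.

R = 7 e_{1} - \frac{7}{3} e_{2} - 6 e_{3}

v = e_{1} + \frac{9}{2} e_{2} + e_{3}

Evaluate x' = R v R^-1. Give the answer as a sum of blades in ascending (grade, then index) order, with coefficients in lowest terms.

~R = 7 e_{1} - \frac{7}{3} e_{2} - 6 e_{3}, and R ~R = \frac{166}{9}, so R^-1 = ~R / (\frac{166}{9}).
R v = \frac{5}{2} + \frac{203}{6} e_{12} + 13 e_{13} + \frac{74}{3} e_{23}
Answer: \frac{149}{166} e_{1} - \frac{426}{83} e_{2} - \frac{218}{83} e_{3}


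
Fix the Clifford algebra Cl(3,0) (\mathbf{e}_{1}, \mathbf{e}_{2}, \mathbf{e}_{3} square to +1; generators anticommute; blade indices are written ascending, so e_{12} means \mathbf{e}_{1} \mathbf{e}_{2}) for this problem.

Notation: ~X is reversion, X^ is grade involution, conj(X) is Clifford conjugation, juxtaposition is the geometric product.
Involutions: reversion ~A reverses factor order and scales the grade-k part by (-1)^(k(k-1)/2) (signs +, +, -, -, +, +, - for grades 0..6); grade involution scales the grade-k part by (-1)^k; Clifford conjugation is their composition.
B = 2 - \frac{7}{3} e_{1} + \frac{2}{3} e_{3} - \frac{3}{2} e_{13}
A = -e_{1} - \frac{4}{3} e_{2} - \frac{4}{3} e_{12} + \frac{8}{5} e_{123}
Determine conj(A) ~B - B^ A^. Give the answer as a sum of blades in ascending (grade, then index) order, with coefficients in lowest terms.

first term: -\frac{7}{3} + 2 e_{1} + \frac{368}{45} e_{2} + \frac{3}{2} e_{3} + \frac{308}{45} e_{12} + \frac{2}{3} e_{13} - \frac{218}{45} e_{23} + \frac{94}{45} e_{123}
second term: \frac{7}{3} + 2 e_{1} + \frac{88}{45} e_{2} + \frac{3}{2} e_{3} + \frac{68}{45} e_{12} + \frac{2}{3} e_{13} - \frac{38}{45} e_{23} - \frac{14}{45} e_{123}
Answer: -\frac{14}{3} + \frac{56}{9} e_{2} + \frac{16}{3} e_{12} - 4 e_{23} + \frac{12}{5} e_{123}


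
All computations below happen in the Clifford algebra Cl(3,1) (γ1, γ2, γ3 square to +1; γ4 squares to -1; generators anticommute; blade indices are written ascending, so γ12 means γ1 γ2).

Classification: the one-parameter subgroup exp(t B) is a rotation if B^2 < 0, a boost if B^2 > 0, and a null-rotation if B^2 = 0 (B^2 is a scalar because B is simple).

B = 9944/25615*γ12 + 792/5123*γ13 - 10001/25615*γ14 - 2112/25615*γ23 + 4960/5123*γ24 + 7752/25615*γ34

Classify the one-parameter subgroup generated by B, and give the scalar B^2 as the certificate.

B^2 term by term: the squares give (9944/25615)^2*(γ12)^2 + (792/5123)^2*(γ13)^2 + (-10001/25615)^2*(γ14)^2 + (-2112/25615)^2*(γ23)^2 + (4960/5123)^2*(γ24)^2 + (7752/25615)^2*(γ34)^2 = 98883136/656128225*(-1) + 627264/26245129*(-1) + 100020001/656128225*(+1) + 4460544/656128225*(-1) + 24601600/26245129*(+1) + 60093504/656128225*(+1) = 1 (each basis 2-blade squares to minus the product of its generators' squares); cross terms between blades sharing an index anticommute and cancel; the commuting (index-disjoint) pairs give grade-4 terms 2*c*c'*(blade product), which cancel blade by blade — γ1234: 154171776/656128225 - 7856640/26245129 + 42244224/656128225 = 0 — confirming B is simple. So B^2 = 1.
Answer: boost, certificate B^2 = 1. Because 1 is invariant under every versor sandwich, the classification follows from its sign alone.


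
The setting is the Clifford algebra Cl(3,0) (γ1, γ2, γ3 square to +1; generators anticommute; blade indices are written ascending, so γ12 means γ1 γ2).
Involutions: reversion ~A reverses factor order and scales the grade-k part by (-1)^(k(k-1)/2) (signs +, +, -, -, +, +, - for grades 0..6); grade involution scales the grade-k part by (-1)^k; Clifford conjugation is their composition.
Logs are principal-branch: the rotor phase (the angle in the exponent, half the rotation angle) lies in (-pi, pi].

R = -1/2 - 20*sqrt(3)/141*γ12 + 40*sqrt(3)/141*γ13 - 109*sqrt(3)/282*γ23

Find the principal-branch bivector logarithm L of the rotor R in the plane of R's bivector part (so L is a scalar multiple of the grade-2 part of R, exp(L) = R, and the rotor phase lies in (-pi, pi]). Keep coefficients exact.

The scalar part of R is -1/2, which fixes the principal-branch rotor phase; the unit plane is then the bivector part divided by the sine of that phase, and L is that plane scaled by the phase.
Concretely: cos(phase) = -1/2 gives phase = ±2*pi/3, and since phase/sin(phase) is even the sign is immaterial: L = (phase/sin(phase)) * <R>_2 = (4*sqrt(3)*pi/9) * <R>_2.
Answer: -80*pi/423*γ12 + 160*pi/423*γ13 - 218*pi/423*γ23


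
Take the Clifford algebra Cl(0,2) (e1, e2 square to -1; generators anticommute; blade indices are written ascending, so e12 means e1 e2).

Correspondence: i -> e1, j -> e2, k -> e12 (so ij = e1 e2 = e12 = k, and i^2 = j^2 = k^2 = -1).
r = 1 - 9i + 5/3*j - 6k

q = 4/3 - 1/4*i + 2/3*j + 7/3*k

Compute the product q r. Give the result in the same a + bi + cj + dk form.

In blades: q = 4/3 - 1/4*e1 + 2/3*e2 + 7/3*e12, r = 1 - 9*e1 + 5/3*e2 - 6*e12.
Distribute q over r term by term (generator squares from the signature, products reordered to ascending indices): (4/3)*r = 4/3 - 12*e1 + 20/9*e2 - 8*e12; (-1/4*e1)*r = -9/4 - 1/4*e1 - 3/2*e2 - 5/12*e12; (2/3*e2)*r = -10/9 - 4*e1 + 2/3*e2 + 6*e12; (7/3*e12)*r = 14 - 35/9*e1 - 21*e2 + 7/3*e12.
Sum: 431/36 - 725/36*e1 - 353/18*e2 - 1/12*e12; translating back through the correspondence:
Answer: 431/36 - 725/36*i - 353/18*j - 1/12*k


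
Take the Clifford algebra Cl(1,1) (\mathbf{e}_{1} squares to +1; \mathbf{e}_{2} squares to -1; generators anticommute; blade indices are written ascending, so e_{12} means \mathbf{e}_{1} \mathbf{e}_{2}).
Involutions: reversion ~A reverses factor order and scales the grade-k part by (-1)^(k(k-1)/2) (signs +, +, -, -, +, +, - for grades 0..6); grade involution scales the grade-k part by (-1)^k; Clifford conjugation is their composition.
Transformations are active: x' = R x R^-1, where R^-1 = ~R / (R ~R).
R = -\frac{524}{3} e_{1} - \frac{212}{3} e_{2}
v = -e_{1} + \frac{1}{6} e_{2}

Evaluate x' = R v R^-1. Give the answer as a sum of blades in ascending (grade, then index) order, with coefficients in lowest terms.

~R = -\frac{524}{3} e_{1} - \frac{212}{3} e_{2}, and R ~R = \frac{76544}{3}, so R^-1 = ~R / (\frac{76544}{3}).
R v = \frac{1678}{9} - \frac{898}{9} e_{12}
Answer: -\frac{66853}{43056} e_{1} - \frac{51643}{43056} e_{2}


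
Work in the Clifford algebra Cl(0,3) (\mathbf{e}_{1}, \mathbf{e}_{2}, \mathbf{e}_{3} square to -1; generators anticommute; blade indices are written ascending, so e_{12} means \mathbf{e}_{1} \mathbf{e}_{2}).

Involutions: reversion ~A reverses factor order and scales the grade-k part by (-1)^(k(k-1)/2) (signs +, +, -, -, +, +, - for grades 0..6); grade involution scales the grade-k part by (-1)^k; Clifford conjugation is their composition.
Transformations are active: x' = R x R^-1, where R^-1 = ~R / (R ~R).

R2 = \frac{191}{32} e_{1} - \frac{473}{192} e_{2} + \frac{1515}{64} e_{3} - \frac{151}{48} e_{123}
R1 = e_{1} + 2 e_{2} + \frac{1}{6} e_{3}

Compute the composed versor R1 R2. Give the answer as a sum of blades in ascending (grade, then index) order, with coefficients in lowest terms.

Distribute over the terms of R1 (each basis-blade product reordered to ascending indices, repeated generators contracted through their squares):
(e_{1}) R2 = -\frac{191}{32} - \frac{473}{192} e_{12} + \frac{1515}{64} e_{13} + \frac{151}{48} e_{23}
(2 e_{2}) R2 = \frac{473}{96} - \frac{191}{16} e_{12} - \frac{151}{24} e_{13} + \frac{1515}{32} e_{23}
(\frac{1}{6} e_{3}) R2 = -\frac{505}{128} + \frac{151}{288} e_{12} - \frac{191}{192} e_{13} + \frac{473}{1152} e_{23}
Summing the partial products and collecting blades:
Answer: -\frac{1915}{384} - \frac{7993}{576} e_{12} + \frac{1573}{96} e_{13} + \frac{58637}{1152} e_{23}


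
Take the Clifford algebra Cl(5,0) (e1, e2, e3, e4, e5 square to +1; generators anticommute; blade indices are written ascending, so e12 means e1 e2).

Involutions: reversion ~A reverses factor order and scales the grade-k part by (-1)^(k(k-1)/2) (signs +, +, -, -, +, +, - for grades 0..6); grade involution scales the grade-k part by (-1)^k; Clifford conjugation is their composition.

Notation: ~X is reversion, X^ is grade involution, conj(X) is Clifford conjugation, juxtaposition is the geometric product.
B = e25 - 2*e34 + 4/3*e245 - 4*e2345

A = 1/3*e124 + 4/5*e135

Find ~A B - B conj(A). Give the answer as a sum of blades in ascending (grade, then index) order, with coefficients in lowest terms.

first term: 4/9*e15 - 22/15*e123 + 16/5*e124 + 4/3*e135 + 29/15*e145 + 16/15*e1234
second term: 4/9*e15 - 22/15*e123 - 16/5*e124 - 4/3*e135 + 29/15*e145 - 16/15*e1234
Answer: 32/5*e124 + 8/3*e135 + 32/15*e1234


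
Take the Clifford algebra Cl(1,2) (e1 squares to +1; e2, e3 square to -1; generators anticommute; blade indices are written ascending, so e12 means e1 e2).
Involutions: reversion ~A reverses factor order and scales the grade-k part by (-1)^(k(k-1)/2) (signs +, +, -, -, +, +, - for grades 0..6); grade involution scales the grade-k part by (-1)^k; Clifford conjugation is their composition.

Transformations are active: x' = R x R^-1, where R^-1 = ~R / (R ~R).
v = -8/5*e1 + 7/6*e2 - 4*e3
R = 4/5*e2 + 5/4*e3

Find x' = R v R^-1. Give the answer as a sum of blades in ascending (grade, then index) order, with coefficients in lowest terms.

~R = 4/5*e2 + 5/4*e3, and R ~R = -881/400, so R^-1 = ~R / (-881/400).
R v = 61/15 + 32/25*e12 + 2*e13 - 559/120*e23
Answer: 8/5*e1 - 7261/1762*e2 - 1628/2643*e3


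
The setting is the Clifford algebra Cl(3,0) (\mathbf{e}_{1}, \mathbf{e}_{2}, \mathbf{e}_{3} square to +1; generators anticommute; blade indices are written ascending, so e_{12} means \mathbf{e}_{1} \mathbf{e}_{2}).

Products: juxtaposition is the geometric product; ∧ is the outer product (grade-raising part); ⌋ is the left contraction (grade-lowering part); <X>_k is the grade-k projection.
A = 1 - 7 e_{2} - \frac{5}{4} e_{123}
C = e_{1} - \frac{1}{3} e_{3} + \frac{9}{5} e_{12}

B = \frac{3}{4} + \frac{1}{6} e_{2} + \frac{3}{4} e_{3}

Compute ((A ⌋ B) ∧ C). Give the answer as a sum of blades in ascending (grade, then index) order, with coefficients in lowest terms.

step 1: -\frac{5}{12} + \frac{1}{6} e_{2} + \frac{3}{4} e_{3}
step 2: -\frac{5}{12} e_{1} + \frac{5}{36} e_{3} - \frac{11}{12} e_{12} - \frac{3}{4} e_{13} - \frac{1}{18} e_{23} + \frac{27}{20} e_{123}
Answer: -\frac{5}{12} e_{1} + \frac{5}{36} e_{3} - \frac{11}{12} e_{12} - \frac{3}{4} e_{13} - \frac{1}{18} e_{23} + \frac{27}{20} e_{123}


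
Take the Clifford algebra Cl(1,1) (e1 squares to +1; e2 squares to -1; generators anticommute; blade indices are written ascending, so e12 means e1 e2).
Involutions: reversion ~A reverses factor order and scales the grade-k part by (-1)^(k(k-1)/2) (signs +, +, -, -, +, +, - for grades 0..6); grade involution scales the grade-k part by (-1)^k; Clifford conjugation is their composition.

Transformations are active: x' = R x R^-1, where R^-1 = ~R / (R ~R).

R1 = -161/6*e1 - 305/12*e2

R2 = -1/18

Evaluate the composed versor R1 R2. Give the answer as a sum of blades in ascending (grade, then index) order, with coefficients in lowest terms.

Distribute over the terms of R2 (each basis-blade product reordered to ascending indices, repeated generators contracted through their squares):
R1 (-1/18) = 161/108*e1 + 305/216*e2
Answer: 161/108*e1 + 305/216*e2


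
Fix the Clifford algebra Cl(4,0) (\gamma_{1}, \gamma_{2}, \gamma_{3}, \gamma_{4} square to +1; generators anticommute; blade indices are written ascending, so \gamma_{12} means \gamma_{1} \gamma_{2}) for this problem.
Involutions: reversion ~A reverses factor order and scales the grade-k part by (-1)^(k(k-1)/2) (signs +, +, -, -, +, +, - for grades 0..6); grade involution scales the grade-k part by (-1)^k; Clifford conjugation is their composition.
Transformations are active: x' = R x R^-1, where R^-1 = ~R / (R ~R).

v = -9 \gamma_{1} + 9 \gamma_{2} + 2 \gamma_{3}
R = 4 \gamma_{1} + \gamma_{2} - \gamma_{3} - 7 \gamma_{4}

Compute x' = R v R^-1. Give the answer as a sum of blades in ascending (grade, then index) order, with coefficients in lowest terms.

~R = 4 \gamma_{1} + \gamma_{2} - \gamma_{3} - 7 \gamma_{4}, and R ~R = 67, so R^-1 = ~R / (67).
R v = -29 + 45 \gamma_{12} - \gamma_{13} - 63 \gamma_{14} + 11 \gamma_{23} + 63 \gamma_{24} + 14 \gamma_{34}
Answer: \frac{371}{67} \gamma_{1} - \frac{661}{67} \gamma_{2} - \frac{76}{67} \gamma_{3} + \frac{406}{67} \gamma_{4}


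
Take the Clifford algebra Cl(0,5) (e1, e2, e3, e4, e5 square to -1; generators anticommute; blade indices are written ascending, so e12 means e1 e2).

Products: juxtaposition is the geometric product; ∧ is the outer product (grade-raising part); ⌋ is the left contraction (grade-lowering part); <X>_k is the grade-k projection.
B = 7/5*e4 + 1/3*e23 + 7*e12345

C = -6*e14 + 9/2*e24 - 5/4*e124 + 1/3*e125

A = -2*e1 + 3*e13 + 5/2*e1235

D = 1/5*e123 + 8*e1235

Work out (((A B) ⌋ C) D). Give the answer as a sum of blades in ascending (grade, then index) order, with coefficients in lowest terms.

step 1: -35/2*e4 + e12 - 14/5*e14 - 5/6*e15 - 2/3*e123 + 21/5*e134 + 21*e245 + 14*e2345 - 7/2*e12345
step 2: -84/5 + 105*e1 - 2719/36*e2 + 5/4*e4 - 1/3*e5 - 175/8*e12
step 3: 35/8*e3 - 2719/180*e13 - 21*e23 + 175*e35 - 452/75*e123 - 5438/9*e135 - 840*e235 - 1/4*e1234 - 403/3*e1235 - 10*e12345
Answer: 35/8*e3 - 2719/180*e13 - 21*e23 + 175*e35 - 452/75*e123 - 5438/9*e135 - 840*e235 - 1/4*e1234 - 403/3*e1235 - 10*e12345


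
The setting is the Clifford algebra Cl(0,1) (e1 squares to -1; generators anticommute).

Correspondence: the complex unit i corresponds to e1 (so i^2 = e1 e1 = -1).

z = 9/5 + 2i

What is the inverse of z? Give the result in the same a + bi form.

In blades: z = 9/5 + 2*e1.
With qbar = 9/5 - 2*e1 (scalar fixed, mapped units negated), z qbar = 181/25 (the sum of squared coefficients), so z^-1 = qbar / (181/25) = 45/181 - 50/181*e1; translating back:
Answer: 45/181 - 50/181*i


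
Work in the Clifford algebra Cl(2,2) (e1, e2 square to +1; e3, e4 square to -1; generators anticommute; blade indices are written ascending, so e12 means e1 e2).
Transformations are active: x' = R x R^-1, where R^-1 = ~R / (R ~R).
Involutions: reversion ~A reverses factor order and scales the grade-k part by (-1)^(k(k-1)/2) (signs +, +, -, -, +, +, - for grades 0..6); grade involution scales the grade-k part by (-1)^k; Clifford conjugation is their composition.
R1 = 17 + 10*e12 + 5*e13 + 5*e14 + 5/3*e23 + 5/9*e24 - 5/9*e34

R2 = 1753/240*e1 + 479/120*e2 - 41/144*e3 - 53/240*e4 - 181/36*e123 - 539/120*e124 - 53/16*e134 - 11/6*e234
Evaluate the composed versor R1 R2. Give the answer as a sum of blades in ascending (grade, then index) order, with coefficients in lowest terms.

Distribute over the grade parts of R1 (each basis-blade product reordered to ascending indices, repeated generators contracted through their squares):
<R1>_0 (= 17) R2 = 29801/240*e1 + 8143/120*e2 - 697/144*e3 - 901/240*e4 - 3077/36*e123 - 9163/120*e124 - 901/16*e134 - 187/6*e234
<R1>_2 (= 10*e12 + 5*e13 + 5*e14 + 5/3*e23 + 5/9*e24 - 5/9*e34) R2 = 1427/48*e1 - 5587/216*e2 + 393/16*e3 - 17213/1296*e4 - 1253/216*e123 - 12287/648*e124 - 22523/1296*e134 + 21629/648*e234
Summing the partial products and collecting blades:
Answer: 1539/10*e1 + 5669/135*e2 + 355/18*e3 - 13799/810*e4 - 19715/216*e123 - 77209/810*e124 - 5969/81*e134 + 1433/648*e234
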